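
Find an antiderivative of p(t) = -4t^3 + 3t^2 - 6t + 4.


Reverse power rule on each term:
  ∫ -4t^3 dt = -t^4
  ∫ 3t^2 dt = t^3
  ∫ -6t dt = -3t^2
  ∫ 4 dt = 4t
F(t) = -t^4 + t^3 - 3t^2 + 4t + C


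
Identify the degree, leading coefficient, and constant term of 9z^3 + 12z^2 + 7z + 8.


Highest power of z is 3, with coefficient 9. Constant term is 8.
Degree = 3, leading coefficient = 9, constant term = 8


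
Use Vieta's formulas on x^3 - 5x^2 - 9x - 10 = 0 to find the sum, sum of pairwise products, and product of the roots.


Monic cubic x^3+bx^2+cx+d=0: sum=-b, pairwise sum=c, product=-d.
b=-5, c=-9, d=-10
r1+r2+r3 = 5
r1r2+r1r3+r2r3 = -9
r1r2r3 = 10


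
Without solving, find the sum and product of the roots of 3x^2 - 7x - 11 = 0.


For ax^2+bx+c=0: sum = -b/a, product = c/a.
a=3, b=-7, c=-11
Sum = -(-7)/3 = 7/3
Product = (-11)/3 = -11/3


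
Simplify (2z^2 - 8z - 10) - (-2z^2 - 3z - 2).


Distribute the minus sign:
  (2z^2 - 8z - 10)
- (-2z^2 - 3z - 2)
Negate second polynomial: 2z^2 + 3z + 2
Add: 4z^2 - 5z - 8


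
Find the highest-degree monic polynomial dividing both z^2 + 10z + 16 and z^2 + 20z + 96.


Factor each:
  z^2 + 10z + 16 = (z + 8)(z + 2)
  z^2 + 20z + 96 = (z + 8)(z + 12)
Common monic factor: z + 8


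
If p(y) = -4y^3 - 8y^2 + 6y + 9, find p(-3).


Using direct substitution:
  -4 * (-3)^3 = 108
  -8 * (-3)^2 = -72
  6 * (-3)^1 = -18
  constant: 9
Sum = 108 - 72 - 18 + 9 = 27


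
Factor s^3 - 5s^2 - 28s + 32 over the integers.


Try integer roots (divisors of 32). s=-4: p(-4)=0.
Divide out (s + 4): quotient is s^2 - 9s + 8.
Factor the quadratic: (s - 8)(s - 1)
Result: (s + 4)(s - 8)(s - 1)


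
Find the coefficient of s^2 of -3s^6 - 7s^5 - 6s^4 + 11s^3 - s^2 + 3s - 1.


Read off the coefficient of s^2: -1


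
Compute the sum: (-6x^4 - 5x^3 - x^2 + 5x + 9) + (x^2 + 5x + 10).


Align terms by degree and add:
  -6x^4 - 5x^3 - x^2 + 5x + 9
+ x^2 + 5x + 10
= -6x^4 - 5x^3 + 10x + 19


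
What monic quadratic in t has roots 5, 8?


p(t) = (t - 5)(t - 8)
Expand: t^2 - 13t + 40


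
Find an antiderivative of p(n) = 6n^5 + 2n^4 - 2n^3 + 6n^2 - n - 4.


Reverse power rule on each term:
  ∫ 6n^5 dn = n^6
  ∫ 2n^4 dn = (2/5)n^5
  ∫ -2n^3 dn = -(1/2)n^4
  ∫ 6n^2 dn = 2n^3
  ∫ -n dn = -(1/2)n^2
  ∫ -4 dn = -4n
F(n) = n^6 + (2/5)n^5 - (1/2)n^4 + 2n^3 - (1/2)n^2 - 4n + C


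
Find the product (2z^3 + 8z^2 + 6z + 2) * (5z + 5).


Distribute each term of the first polynomial:
  (2z^3)(5z + 5) = 10z^4 + 10z^3
  (8z^2)(5z + 5) = 40z^3 + 40z^2
  (6z)(5z + 5) = 30z^2 + 30z
  (2)(5z + 5) = 10z + 10
Sum: 10z^4 + 50z^3 + 70z^2 + 40z + 10


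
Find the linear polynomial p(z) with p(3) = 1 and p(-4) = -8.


p(z) = mz + b. Using p(3)=1, p(-4)=-8:
m = (1 + 8)/(3 + 4) = 9/7 = 9/7
b = 1 - m*(3) = 1 - 27/7 = -20/7
p(z) = (9/7)z - (20/7)


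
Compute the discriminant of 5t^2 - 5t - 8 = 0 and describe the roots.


D = b^2 - 4ac = (-5)^2 - 4(5)(-8) = 25 + 160 = 185
Since D > 0: two distinct irrational roots


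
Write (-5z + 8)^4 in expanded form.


Expand (-5z + 8)^4 by repeated multiplication:
  (-5z + 8)^2 = 25z^2 - 80z + 64
  (-5z + 8)^3 = -125z^3 + 600z^2 - 960z + 512
= 625z^4 - 4000z^3 + 9600z^2 - 10240z + 4096


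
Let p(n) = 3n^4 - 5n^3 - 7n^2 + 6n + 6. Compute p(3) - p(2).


p(3) = 69
p(2) = -2
p(3) - p(2) = 69 + 2 = 71


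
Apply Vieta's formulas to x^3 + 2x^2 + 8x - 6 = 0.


Monic cubic x^3+bx^2+cx+d=0: sum=-b, pairwise sum=c, product=-d.
b=2, c=8, d=-6
r1+r2+r3 = -2
r1r2+r1r3+r2r3 = 8
r1r2r3 = 6


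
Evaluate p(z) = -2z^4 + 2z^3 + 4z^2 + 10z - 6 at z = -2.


Using direct substitution:
  -2 * (-2)^4 = -32
  2 * (-2)^3 = -16
  4 * (-2)^2 = 16
  10 * (-2)^1 = -20
  constant: -6
Sum = -32 - 16 + 16 - 20 - 6 = -58


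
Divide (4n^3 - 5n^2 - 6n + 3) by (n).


(4n^3 - 5n^2 - 6n + 3) / (n)
Step 1: 4n^2 * (n) = 4n^3; subtract.
Step 2: -5n * (n) = -5n^2; subtract.
Step 3: -6 * (n) = -6n; subtract.
Quotient: 4n^2 - 5n - 6, Remainder: 3


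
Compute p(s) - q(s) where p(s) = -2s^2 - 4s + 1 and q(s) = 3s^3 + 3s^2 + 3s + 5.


Distribute the minus sign:
  (-2s^2 - 4s + 1)
- (3s^3 + 3s^2 + 3s + 5)
Negate second polynomial: -3s^3 - 3s^2 - 3s - 5
Add: -3s^3 - 5s^2 - 7s - 4


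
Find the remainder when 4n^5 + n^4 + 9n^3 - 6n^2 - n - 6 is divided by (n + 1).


By the Remainder Theorem, the remainder equals p(-1):
  4*(-1)^5 = -4
  1*(-1)^4 = 1
  9*(-1)^3 = -9
  -6*(-1)^2 = -6
  -1*(-1)^1 = 1
  constant: -6
Sum: -4 + 1 - 9 - 6 + 1 - 6 = -23


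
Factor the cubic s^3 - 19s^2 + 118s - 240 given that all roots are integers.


Try integer roots (divisors of -240). s=6: p(6)=0.
Divide out (s - 6): quotient is s^2 - 13s + 40.
Factor the quadratic: (s - 8)(s - 5)
Result: (s - 6)(s - 8)(s - 5)


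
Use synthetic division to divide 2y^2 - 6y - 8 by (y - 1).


Synthetic division with c = 1. Coefficients: 2, -6, -8
Bring down 2.
  2 * 1 = 2; 2 - 6 = -4
  -4 * 1 = -4; -4 - 8 = -12
Quotient: 2y - 4, Remainder: -12


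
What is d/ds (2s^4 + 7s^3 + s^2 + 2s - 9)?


Apply the power rule term by term:
  d/ds(2s^4) = 8s^3
  d/ds(7s^3) = 21s^2
  d/ds(s^2) = 2s
  d/ds(2s) = 2
  d/ds(-9) = 0
p'(s) = 8s^3 + 21s^2 + 2s + 2


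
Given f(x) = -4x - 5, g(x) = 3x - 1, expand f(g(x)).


Substitute g(x) into f:
f(g(x)) = -4*(3x - 1) + (-5)
Expand and combine: -12x - 1


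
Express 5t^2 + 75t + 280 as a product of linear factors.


Roots satisfy r1 + r2 = -b/a = -15 and r1*r2 = c/a = 56.
So r1 = -7, r2 = -8.
5t^2 + 75t + 280 = 5(t - r1)(t - r2) = 5(t + 7)(t + 8)


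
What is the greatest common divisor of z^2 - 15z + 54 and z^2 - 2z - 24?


Factor each:
  z^2 - 15z + 54 = (z - 6)(z - 9)
  z^2 - 2z - 24 = (z - 6)(z + 4)
Common monic factor: z - 6


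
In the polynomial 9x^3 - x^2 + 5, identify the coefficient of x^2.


Read off the coefficient of x^2: -1


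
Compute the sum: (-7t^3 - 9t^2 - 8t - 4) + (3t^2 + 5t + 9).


Align terms by degree and add:
  -7t^3 - 9t^2 - 8t - 4
+ 3t^2 + 5t + 9
= -7t^3 - 6t^2 - 3t + 5


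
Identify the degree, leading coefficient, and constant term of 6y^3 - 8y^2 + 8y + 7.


Highest power of y is 3, with coefficient 6. Constant term is 7.
Degree = 3, leading coefficient = 6, constant term = 7


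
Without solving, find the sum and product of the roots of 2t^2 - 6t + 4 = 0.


For at^2+bt+c=0: sum = -b/a, product = c/a.
a=2, b=-6, c=4
Sum = -(-6)/2 = 3
Product = (4)/2 = 2


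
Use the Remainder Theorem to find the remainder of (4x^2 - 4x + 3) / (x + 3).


By the Remainder Theorem, the remainder equals p(-3):
  4*(-3)^2 = 36
  -4*(-3)^1 = 12
  constant: 3
Sum: 36 + 12 + 3 = 51


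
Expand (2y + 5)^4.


Expand (2y + 5)^4 by repeated multiplication:
  (2y + 5)^2 = 4y^2 + 20y + 25
  (2y + 5)^3 = 8y^3 + 60y^2 + 150y + 125
= 16y^4 + 160y^3 + 600y^2 + 1000y + 625


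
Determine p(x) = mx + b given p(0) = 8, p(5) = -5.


p(x) = mx + b. Using p(0)=8, p(5)=-5:
m = (8 + 5)/(0 - 5) = 13/-5 = -13/5
b = 8 - m*(0) = 8 = 8
p(x) = -(13/5)x + 8


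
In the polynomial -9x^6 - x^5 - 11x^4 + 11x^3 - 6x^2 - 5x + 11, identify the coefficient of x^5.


Read off the coefficient of x^5: -1


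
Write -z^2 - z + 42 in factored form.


Roots satisfy r1 + r2 = -b/a = -1 and r1*r2 = c/a = -42.
So r1 = 6, r2 = -7.
-z^2 - z + 42 = -(z - r1)(z - r2) = -(z - 6)(z + 7)


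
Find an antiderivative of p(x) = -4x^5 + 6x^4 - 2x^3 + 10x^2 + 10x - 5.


Reverse power rule on each term:
  ∫ -4x^5 dx = -(2/3)x^6
  ∫ 6x^4 dx = (6/5)x^5
  ∫ -2x^3 dx = -(1/2)x^4
  ∫ 10x^2 dx = (10/3)x^3
  ∫ 10x dx = 5x^2
  ∫ -5 dx = -5x
F(x) = -(2/3)x^6 + (6/5)x^5 - (1/2)x^4 + (10/3)x^3 + 5x^2 - 5x + C


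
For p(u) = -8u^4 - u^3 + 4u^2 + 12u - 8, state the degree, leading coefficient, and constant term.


Highest power of u is 4, with coefficient -8. Constant term is -8.
Degree = 4, leading coefficient = -8, constant term = -8


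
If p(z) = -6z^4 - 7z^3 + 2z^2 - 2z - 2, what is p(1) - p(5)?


p(1) = -15
p(5) = -4587
p(1) - p(5) = -15 + 4587 = 4572


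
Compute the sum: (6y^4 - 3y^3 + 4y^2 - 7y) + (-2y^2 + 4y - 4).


Align terms by degree and add:
  6y^4 - 3y^3 + 4y^2 - 7y
  -2y^2 + 4y - 4
= 6y^4 - 3y^3 + 2y^2 - 3y - 4


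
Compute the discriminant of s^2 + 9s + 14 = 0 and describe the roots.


D = b^2 - 4ac = (9)^2 - 4(1)(14) = 81 - 56 = 25
Since D > 0: two distinct rational roots


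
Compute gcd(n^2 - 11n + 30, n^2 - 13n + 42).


Factor each:
  n^2 - 11n + 30 = (n - 6)(n - 5)
  n^2 - 13n + 42 = (n - 6)(n - 7)
Common monic factor: n - 6


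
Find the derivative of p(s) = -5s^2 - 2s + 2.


Apply the power rule term by term:
  d/ds(-5s^2) = -10s
  d/ds(-2s) = -2
  d/ds(2) = 0
p'(s) = -10s - 2


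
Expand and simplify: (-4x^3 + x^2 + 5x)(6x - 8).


Distribute each term of the first polynomial:
  (-4x^3)(6x - 8) = -24x^4 + 32x^3
  (x^2)(6x - 8) = 6x^3 - 8x^2
  (5x)(6x - 8) = 30x^2 - 40x
Sum: -24x^4 + 38x^3 + 22x^2 - 40x


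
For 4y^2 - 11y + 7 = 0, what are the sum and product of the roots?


For ay^2+by+c=0: sum = -b/a, product = c/a.
a=4, b=-11, c=7
Sum = -(-11)/4 = 11/4
Product = (7)/4 = 7/4


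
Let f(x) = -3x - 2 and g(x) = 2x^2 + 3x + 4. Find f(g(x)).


Substitute g(x) into f:
f(g(x)) = -3*(2x^2 + 3x + 4) + (-2)
Expand and combine: -6x^2 - 9x - 14


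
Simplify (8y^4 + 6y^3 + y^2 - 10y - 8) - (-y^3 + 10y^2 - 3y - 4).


Distribute the minus sign:
  (8y^4 + 6y^3 + y^2 - 10y - 8)
- (-y^3 + 10y^2 - 3y - 4)
Negate second polynomial: y^3 - 10y^2 + 3y + 4
Add: 8y^4 + 7y^3 - 9y^2 - 7y - 4


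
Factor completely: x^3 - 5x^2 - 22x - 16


Try integer roots (divisors of -16). x=-2: p(-2)=0.
Divide out (x + 2): quotient is x^2 - 7x - 8.
Factor the quadratic: (x + 1)(x - 8)
Result: (x + 2)(x + 1)(x - 8)


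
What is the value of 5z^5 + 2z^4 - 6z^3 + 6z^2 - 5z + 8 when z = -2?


Using direct substitution:
  5 * (-2)^5 = -160
  2 * (-2)^4 = 32
  -6 * (-2)^3 = 48
  6 * (-2)^2 = 24
  -5 * (-2)^1 = 10
  constant: 8
Sum = -160 + 32 + 48 + 24 + 10 + 8 = -38


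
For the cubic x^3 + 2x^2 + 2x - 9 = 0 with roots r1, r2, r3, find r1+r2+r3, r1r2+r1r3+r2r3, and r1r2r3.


Monic cubic x^3+bx^2+cx+d=0: sum=-b, pairwise sum=c, product=-d.
b=2, c=2, d=-9
r1+r2+r3 = -2
r1r2+r1r3+r2r3 = 2
r1r2r3 = 9


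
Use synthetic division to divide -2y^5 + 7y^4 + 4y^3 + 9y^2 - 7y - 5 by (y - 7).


Synthetic division with c = 7. Coefficients: -2, 7, 4, 9, -7, -5
Bring down -2.
  -2 * 7 = -14; -14 + 7 = -7
  -7 * 7 = -49; -49 + 4 = -45
  -45 * 7 = -315; -315 + 9 = -306
  -306 * 7 = -2142; -2142 - 7 = -2149
  -2149 * 7 = -15043; -15043 - 5 = -15048
Quotient: -2y^4 - 7y^3 - 45y^2 - 306y - 2149, Remainder: -15048


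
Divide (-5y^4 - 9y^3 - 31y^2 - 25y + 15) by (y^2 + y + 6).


(-5y^4 - 9y^3 - 31y^2 - 25y + 15) / (y^2 + y + 6)
Step 1: -5y^2 * (y^2 + y + 6) = -5y^4 - 5y^3 - 30y^2; subtract.
Step 2: -4y * (y^2 + y + 6) = -4y^3 - 4y^2 - 24y; subtract.
Step 3: 3 * (y^2 + y + 6) = 3y^2 + 3y + 18; subtract.
Quotient: -5y^2 - 4y + 3, Remainder: -4y - 3


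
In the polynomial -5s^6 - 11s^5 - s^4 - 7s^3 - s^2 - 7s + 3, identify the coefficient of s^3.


Read off the coefficient of s^3: -7


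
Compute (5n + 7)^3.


Expand (5n + 7)^3 by repeated multiplication:
  (5n + 7)^2 = 25n^2 + 70n + 49
= 125n^3 + 525n^2 + 735n + 343


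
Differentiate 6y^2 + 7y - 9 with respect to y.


Apply the power rule term by term:
  d/dy(6y^2) = 12y
  d/dy(7y) = 7
  d/dy(-9) = 0
p'(y) = 12y + 7


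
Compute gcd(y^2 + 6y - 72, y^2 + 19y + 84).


Factor each:
  y^2 + 6y - 72 = (y + 12)(y - 6)
  y^2 + 19y + 84 = (y + 12)(y + 7)
Common monic factor: y + 12


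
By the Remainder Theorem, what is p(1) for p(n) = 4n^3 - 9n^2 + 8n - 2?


By the Remainder Theorem, the remainder equals p(1):
  4*(1)^3 = 4
  -9*(1)^2 = -9
  8*(1)^1 = 8
  constant: -2
Sum: 4 - 9 + 8 - 2 = 1


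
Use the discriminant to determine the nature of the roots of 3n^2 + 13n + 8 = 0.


D = b^2 - 4ac = (13)^2 - 4(3)(8) = 169 - 96 = 73
Since D > 0: two distinct irrational roots


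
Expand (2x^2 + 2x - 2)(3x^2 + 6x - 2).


Distribute each term of the first polynomial:
  (2x^2)(3x^2 + 6x - 2) = 6x^4 + 12x^3 - 4x^2
  (2x)(3x^2 + 6x - 2) = 6x^3 + 12x^2 - 4x
  (-2)(3x^2 + 6x - 2) = -6x^2 - 12x + 4
Sum: 6x^4 + 18x^3 + 2x^2 - 16x + 4


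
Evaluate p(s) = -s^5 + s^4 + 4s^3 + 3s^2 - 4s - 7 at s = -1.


Using direct substitution:
  -1 * (-1)^5 = 1
  1 * (-1)^4 = 1
  4 * (-1)^3 = -4
  3 * (-1)^2 = 3
  -4 * (-1)^1 = 4
  constant: -7
Sum = 1 + 1 - 4 + 3 + 4 - 7 = -2


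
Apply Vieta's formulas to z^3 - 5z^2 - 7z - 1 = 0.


Monic cubic z^3+bz^2+cz+d=0: sum=-b, pairwise sum=c, product=-d.
b=-5, c=-7, d=-1
r1+r2+r3 = 5
r1r2+r1r3+r2r3 = -7
r1r2r3 = 1


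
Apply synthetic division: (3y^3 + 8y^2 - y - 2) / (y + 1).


Synthetic division with c = -1. Coefficients: 3, 8, -1, -2
Bring down 3.
  3 * -1 = -3; -3 + 8 = 5
  5 * -1 = -5; -5 - 1 = -6
  -6 * -1 = 6; 6 - 2 = 4
Quotient: 3y^2 + 5y - 6, Remainder: 4


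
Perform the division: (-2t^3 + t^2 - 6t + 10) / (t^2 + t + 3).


(-2t^3 + t^2 - 6t + 10) / (t^2 + t + 3)
Step 1: -2t * (t^2 + t + 3) = -2t^3 - 2t^2 - 6t; subtract.
Step 2: 3 * (t^2 + t + 3) = 3t^2 + 3t + 9; subtract.
Quotient: -2t + 3, Remainder: -3t + 1


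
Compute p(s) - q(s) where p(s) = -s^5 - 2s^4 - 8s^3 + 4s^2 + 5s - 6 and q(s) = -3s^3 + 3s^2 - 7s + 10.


Distribute the minus sign:
  (-s^5 - 2s^4 - 8s^3 + 4s^2 + 5s - 6)
- (-3s^3 + 3s^2 - 7s + 10)
Negate second polynomial: 3s^3 - 3s^2 + 7s - 10
Add: -s^5 - 2s^4 - 5s^3 + s^2 + 12s - 16


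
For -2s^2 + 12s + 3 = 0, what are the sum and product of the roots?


For as^2+bs+c=0: sum = -b/a, product = c/a.
a=-2, b=12, c=3
Sum = -(12)/-2 = 6
Product = (3)/-2 = -3/2


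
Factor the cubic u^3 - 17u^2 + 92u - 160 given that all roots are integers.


Try integer roots (divisors of -160). u=4: p(4)=0.
Divide out (u - 4): quotient is u^2 - 13u + 40.
Factor the quadratic: (u - 5)(u - 8)
Result: (u - 4)(u - 5)(u - 8)


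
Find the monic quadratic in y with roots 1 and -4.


p(y) = (y - 1)(y + 4)
Expand: y^2 + 3y - 4


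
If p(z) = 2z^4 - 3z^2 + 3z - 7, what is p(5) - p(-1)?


p(5) = 1183
p(-1) = -11
p(5) - p(-1) = 1183 + 11 = 1194


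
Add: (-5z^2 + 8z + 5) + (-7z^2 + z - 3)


Align terms by degree and add:
  -5z^2 + 8z + 5
  -7z^2 + z - 3
= -12z^2 + 9z + 2


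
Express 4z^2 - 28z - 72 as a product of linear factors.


Roots satisfy r1 + r2 = -b/a = 7 and r1*r2 = c/a = -18.
So r1 = -2, r2 = 9.
4z^2 - 28z - 72 = 4(z - r1)(z - r2) = 4(z + 2)(z - 9)


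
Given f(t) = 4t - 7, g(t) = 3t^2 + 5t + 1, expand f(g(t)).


Substitute g(t) into f:
f(g(t)) = 4*(3t^2 + 5t + 1) + (-7)
Expand and combine: 12t^2 + 20t - 3


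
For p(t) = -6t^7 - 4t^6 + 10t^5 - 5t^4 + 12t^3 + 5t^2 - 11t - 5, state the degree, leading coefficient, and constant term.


Highest power of t is 7, with coefficient -6. Constant term is -5.
Degree = 7, leading coefficient = -6, constant term = -5


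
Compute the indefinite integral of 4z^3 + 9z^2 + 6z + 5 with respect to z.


Reverse power rule on each term:
  ∫ 4z^3 dz = z^4
  ∫ 9z^2 dz = 3z^3
  ∫ 6z dz = 3z^2
  ∫ 5 dz = 5z
F(z) = z^4 + 3z^3 + 3z^2 + 5z + C


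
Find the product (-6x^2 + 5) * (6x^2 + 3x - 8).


Distribute each term of the first polynomial:
  (-6x^2)(6x^2 + 3x - 8) = -36x^4 - 18x^3 + 48x^2
  (5)(6x^2 + 3x - 8) = 30x^2 + 15x - 40
Sum: -36x^4 - 18x^3 + 78x^2 + 15x - 40


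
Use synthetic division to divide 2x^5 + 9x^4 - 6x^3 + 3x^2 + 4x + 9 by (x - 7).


Synthetic division with c = 7. Coefficients: 2, 9, -6, 3, 4, 9
Bring down 2.
  2 * 7 = 14; 14 + 9 = 23
  23 * 7 = 161; 161 - 6 = 155
  155 * 7 = 1085; 1085 + 3 = 1088
  1088 * 7 = 7616; 7616 + 4 = 7620
  7620 * 7 = 53340; 53340 + 9 = 53349
Quotient: 2x^4 + 23x^3 + 155x^2 + 1088x + 7620, Remainder: 53349


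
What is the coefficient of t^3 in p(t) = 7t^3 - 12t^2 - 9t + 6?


Read off the coefficient of t^3: 7


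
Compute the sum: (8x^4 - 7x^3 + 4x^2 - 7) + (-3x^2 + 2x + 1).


Align terms by degree and add:
  8x^4 - 7x^3 + 4x^2 - 7
  -3x^2 + 2x + 1
= 8x^4 - 7x^3 + x^2 + 2x - 6


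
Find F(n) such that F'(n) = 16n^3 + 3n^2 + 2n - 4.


Reverse power rule on each term:
  ∫ 16n^3 dn = 4n^4
  ∫ 3n^2 dn = n^3
  ∫ 2n dn = n^2
  ∫ -4 dn = -4n
F(n) = 4n^4 + n^3 + n^2 - 4n + C


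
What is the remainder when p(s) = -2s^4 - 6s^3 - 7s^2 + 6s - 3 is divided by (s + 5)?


By the Remainder Theorem, the remainder equals p(-5):
  -2*(-5)^4 = -1250
  -6*(-5)^3 = 750
  -7*(-5)^2 = -175
  6*(-5)^1 = -30
  constant: -3
Sum: -1250 + 750 - 175 - 30 - 3 = -708


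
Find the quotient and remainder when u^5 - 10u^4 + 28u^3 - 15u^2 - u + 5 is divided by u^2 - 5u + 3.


(u^5 - 10u^4 + 28u^3 - 15u^2 - u + 5) / (u^2 - 5u + 3)
Step 1: u^3 * (u^2 - 5u + 3) = u^5 - 5u^4 + 3u^3; subtract.
Step 2: -5u^2 * (u^2 - 5u + 3) = -5u^4 + 25u^3 - 15u^2; subtract.
Step 3: 0 * (u^2 - 5u + 3) = 0; subtract.
Step 4: 0 * (u^2 - 5u + 3) = 0; subtract.
Quotient: u^3 - 5u^2, Remainder: -u + 5


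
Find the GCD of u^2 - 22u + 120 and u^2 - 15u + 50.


Factor each:
  u^2 - 22u + 120 = (u - 10)(u - 12)
  u^2 - 15u + 50 = (u - 10)(u - 5)
Common monic factor: u - 10


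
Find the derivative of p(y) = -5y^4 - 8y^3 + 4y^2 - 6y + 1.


Apply the power rule term by term:
  d/dy(-5y^4) = -20y^3
  d/dy(-8y^3) = -24y^2
  d/dy(4y^2) = 8y
  d/dy(-6y) = -6
  d/dy(1) = 0
p'(y) = -20y^3 - 24y^2 + 8y - 6


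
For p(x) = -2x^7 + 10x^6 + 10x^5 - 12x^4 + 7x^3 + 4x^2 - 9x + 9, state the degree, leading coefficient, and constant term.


Highest power of x is 7, with coefficient -2. Constant term is 9.
Degree = 7, leading coefficient = -2, constant term = 9


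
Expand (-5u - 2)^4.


Expand (-5u - 2)^4 by repeated multiplication:
  (-5u - 2)^2 = 25u^2 + 20u + 4
  (-5u - 2)^3 = -125u^3 - 150u^2 - 60u - 8
= 625u^4 + 1000u^3 + 600u^2 + 160u + 16


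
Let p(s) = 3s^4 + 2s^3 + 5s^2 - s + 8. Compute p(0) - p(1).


p(0) = 8
p(1) = 17
p(0) - p(1) = 8 - 17 = -9


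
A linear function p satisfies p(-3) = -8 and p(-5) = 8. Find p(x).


p(x) = mx + b. Using p(-3)=-8, p(-5)=8:
m = (-8 - 8)/(-3 + 5) = -16/2 = -8
b = -8 - m*(-3) = -8 - 24 = -32
p(x) = -8x - 32


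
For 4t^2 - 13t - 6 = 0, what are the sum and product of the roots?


For at^2+bt+c=0: sum = -b/a, product = c/a.
a=4, b=-13, c=-6
Sum = -(-13)/4 = 13/4
Product = (-6)/4 = -3/2


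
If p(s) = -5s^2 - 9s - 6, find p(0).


Using direct substitution:
  -5 * (0)^2 = 0
  -9 * (0)^1 = 0
  constant: -6
Sum = 0 + 0 - 6 = -6


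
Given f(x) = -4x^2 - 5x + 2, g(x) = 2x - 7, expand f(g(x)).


Substitute g(x) into f:
f(g(x)) = -4*(2x - 7)^2 + (-5)*(2x - 7) + 2
(2x - 7)^2 = 4x^2 - 28x + 49
Expand and combine: -16x^2 + 102x - 159


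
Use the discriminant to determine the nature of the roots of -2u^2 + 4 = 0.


D = b^2 - 4ac = (0)^2 - 4(-2)(4) = 0 + 32 = 32
Since D > 0: two distinct irrational roots


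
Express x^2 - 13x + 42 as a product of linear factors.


Roots satisfy r1 + r2 = -b/a = 13 and r1*r2 = c/a = 42.
So r1 = 7, r2 = 6.
x^2 - 13x + 42 = (x - r1)(x - r2) = (x - 7)(x - 6)


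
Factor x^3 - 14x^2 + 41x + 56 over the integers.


Try integer roots (divisors of 56). x=-1: p(-1)=0.
Divide out (x + 1): quotient is x^2 - 15x + 56.
Factor the quadratic: (x - 7)(x - 8)
Result: (x + 1)(x - 7)(x - 8)


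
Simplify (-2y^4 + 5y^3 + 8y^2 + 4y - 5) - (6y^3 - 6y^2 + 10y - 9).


Distribute the minus sign:
  (-2y^4 + 5y^3 + 8y^2 + 4y - 5)
- (6y^3 - 6y^2 + 10y - 9)
Negate second polynomial: -6y^3 + 6y^2 - 10y + 9
Add: -2y^4 - y^3 + 14y^2 - 6y + 4


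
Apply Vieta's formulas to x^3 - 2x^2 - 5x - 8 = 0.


Monic cubic x^3+bx^2+cx+d=0: sum=-b, pairwise sum=c, product=-d.
b=-2, c=-5, d=-8
r1+r2+r3 = 2
r1r2+r1r3+r2r3 = -5
r1r2r3 = 8


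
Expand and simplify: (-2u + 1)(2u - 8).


Distribute each term of the first polynomial:
  (-2u)(2u - 8) = -4u^2 + 16u
  (1)(2u - 8) = 2u - 8
Sum: -4u^2 + 18u - 8


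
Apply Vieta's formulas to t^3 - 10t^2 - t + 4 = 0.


Monic cubic t^3+bt^2+ct+d=0: sum=-b, pairwise sum=c, product=-d.
b=-10, c=-1, d=4
r1+r2+r3 = 10
r1r2+r1r3+r2r3 = -1
r1r2r3 = -4


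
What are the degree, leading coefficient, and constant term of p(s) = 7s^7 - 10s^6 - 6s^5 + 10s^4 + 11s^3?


Highest power of s is 7, with coefficient 7. Constant term is 0.
Degree = 7, leading coefficient = 7, constant term = 0


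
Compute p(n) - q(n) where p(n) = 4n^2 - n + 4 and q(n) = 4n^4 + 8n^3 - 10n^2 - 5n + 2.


Distribute the minus sign:
  (4n^2 - n + 4)
- (4n^4 + 8n^3 - 10n^2 - 5n + 2)
Negate second polynomial: -4n^4 - 8n^3 + 10n^2 + 5n - 2
Add: -4n^4 - 8n^3 + 14n^2 + 4n + 2


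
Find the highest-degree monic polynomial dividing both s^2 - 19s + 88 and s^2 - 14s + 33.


Factor each:
  s^2 - 19s + 88 = (s - 11)(s - 8)
  s^2 - 14s + 33 = (s - 11)(s - 3)
Common monic factor: s - 11


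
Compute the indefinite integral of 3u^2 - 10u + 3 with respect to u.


Reverse power rule on each term:
  ∫ 3u^2 du = u^3
  ∫ -10u du = -5u^2
  ∫ 3 du = 3u
F(u) = u^3 - 5u^2 + 3u + C


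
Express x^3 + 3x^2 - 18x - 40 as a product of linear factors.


Try integer roots (divisors of -40). x=-5: p(-5)=0.
Divide out (x + 5): quotient is x^2 - 2x - 8.
Factor the quadratic: (x - 4)(x + 2)
Result: (x + 5)(x - 4)(x + 2)


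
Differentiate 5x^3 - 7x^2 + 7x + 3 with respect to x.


Apply the power rule term by term:
  d/dx(5x^3) = 15x^2
  d/dx(-7x^2) = -14x
  d/dx(7x) = 7
  d/dx(3) = 0
p'(x) = 15x^2 - 14x + 7


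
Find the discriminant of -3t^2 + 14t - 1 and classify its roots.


D = b^2 - 4ac = (14)^2 - 4(-3)(-1) = 196 - 12 = 184
Since D > 0: two distinct irrational roots


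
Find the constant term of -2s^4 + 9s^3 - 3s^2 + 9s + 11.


Read off the constant term: 11


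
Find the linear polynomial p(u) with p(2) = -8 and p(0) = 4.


p(u) = mu + b. Using p(2)=-8, p(0)=4:
m = (-8 - 4)/(2) = -12/2 = -6
b = -8 - m*(2) = -8 + 12 = 4
p(u) = -6u + 4


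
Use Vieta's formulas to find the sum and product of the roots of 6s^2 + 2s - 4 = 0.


For as^2+bs+c=0: sum = -b/a, product = c/a.
a=6, b=2, c=-4
Sum = -(2)/6 = -1/3
Product = (-4)/6 = -2/3


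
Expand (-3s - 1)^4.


Expand (-3s - 1)^4 by repeated multiplication:
  (-3s - 1)^2 = 9s^2 + 6s + 1
  (-3s - 1)^3 = -27s^3 - 27s^2 - 9s - 1
= 81s^4 + 108s^3 + 54s^2 + 12s + 1


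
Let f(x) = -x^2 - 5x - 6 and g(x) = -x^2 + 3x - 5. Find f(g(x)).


Substitute g(x) into f:
f(g(x)) = -1*(-x^2 + 3x - 5)^2 + (-5)*(-x^2 + 3x - 5) + (-6)
(-x^2 + 3x - 5)^2 = x^4 - 6x^3 + 19x^2 - 30x + 25
Expand and combine: -x^4 + 6x^3 - 14x^2 + 15x - 6


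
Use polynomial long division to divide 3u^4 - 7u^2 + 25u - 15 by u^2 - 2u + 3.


(3u^4 - 7u^2 + 25u - 15) / (u^2 - 2u + 3)
Step 1: 3u^2 * (u^2 - 2u + 3) = 3u^4 - 6u^3 + 9u^2; subtract.
Step 2: 6u * (u^2 - 2u + 3) = 6u^3 - 12u^2 + 18u; subtract.
Step 3: -4 * (u^2 - 2u + 3) = -4u^2 + 8u - 12; subtract.
Quotient: 3u^2 + 6u - 4, Remainder: -u - 3


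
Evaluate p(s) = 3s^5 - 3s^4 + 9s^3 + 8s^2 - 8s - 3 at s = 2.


Using direct substitution:
  3 * (2)^5 = 96
  -3 * (2)^4 = -48
  9 * (2)^3 = 72
  8 * (2)^2 = 32
  -8 * (2)^1 = -16
  constant: -3
Sum = 96 - 48 + 72 + 32 - 16 - 3 = 133


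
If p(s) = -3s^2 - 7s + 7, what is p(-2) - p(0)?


p(-2) = 9
p(0) = 7
p(-2) - p(0) = 9 - 7 = 2


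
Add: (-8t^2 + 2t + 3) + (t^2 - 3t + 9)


Align terms by degree and add:
  -8t^2 + 2t + 3
+ t^2 - 3t + 9
= -7t^2 - t + 12


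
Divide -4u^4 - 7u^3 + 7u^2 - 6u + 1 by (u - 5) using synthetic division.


Synthetic division with c = 5. Coefficients: -4, -7, 7, -6, 1
Bring down -4.
  -4 * 5 = -20; -20 - 7 = -27
  -27 * 5 = -135; -135 + 7 = -128
  -128 * 5 = -640; -640 - 6 = -646
  -646 * 5 = -3230; -3230 + 1 = -3229
Quotient: -4u^3 - 27u^2 - 128u - 646, Remainder: -3229


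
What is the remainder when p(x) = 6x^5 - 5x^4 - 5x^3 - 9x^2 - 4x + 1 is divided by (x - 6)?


By the Remainder Theorem, the remainder equals p(6):
  6*(6)^5 = 46656
  -5*(6)^4 = -6480
  -5*(6)^3 = -1080
  -9*(6)^2 = -324
  -4*(6)^1 = -24
  constant: 1
Sum: 46656 - 6480 - 1080 - 324 - 24 + 1 = 38749


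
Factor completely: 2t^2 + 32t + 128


Roots satisfy r1 + r2 = -b/a = -16 and r1*r2 = c/a = 64.
So r1 = -8, r2 = -8.
2t^2 + 32t + 128 = 2(t - r1)(t - r2) = 2(t + 8)(t + 8)


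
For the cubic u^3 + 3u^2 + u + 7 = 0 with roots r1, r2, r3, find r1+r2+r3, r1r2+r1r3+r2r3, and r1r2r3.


Monic cubic u^3+bu^2+cu+d=0: sum=-b, pairwise sum=c, product=-d.
b=3, c=1, d=7
r1+r2+r3 = -3
r1r2+r1r3+r2r3 = 1
r1r2r3 = -7


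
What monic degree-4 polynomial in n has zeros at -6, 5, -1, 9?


p(n) = (n + 6)(n - 5)(n + 1)(n - 9)
Expand: n^4 - 7n^3 - 47n^2 + 231n + 270


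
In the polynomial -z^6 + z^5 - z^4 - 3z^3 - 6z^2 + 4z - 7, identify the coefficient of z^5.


Read off the coefficient of z^5: 1


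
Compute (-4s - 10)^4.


Expand (-4s - 10)^4 by repeated multiplication:
  (-4s - 10)^2 = 16s^2 + 80s + 100
  (-4s - 10)^3 = -64s^3 - 480s^2 - 1200s - 1000
= 256s^4 + 2560s^3 + 9600s^2 + 16000s + 10000


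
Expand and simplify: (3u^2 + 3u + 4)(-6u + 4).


Distribute each term of the first polynomial:
  (3u^2)(-6u + 4) = -18u^3 + 12u^2
  (3u)(-6u + 4) = -18u^2 + 12u
  (4)(-6u + 4) = -24u + 16
Sum: -18u^3 - 6u^2 - 12u + 16


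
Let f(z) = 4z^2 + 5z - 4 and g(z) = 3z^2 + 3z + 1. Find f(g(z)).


Substitute g(z) into f:
f(g(z)) = 4*(3z^2 + 3z + 1)^2 + 5*(3z^2 + 3z + 1) + (-4)
(3z^2 + 3z + 1)^2 = 9z^4 + 18z^3 + 15z^2 + 6z + 1
Expand and combine: 36z^4 + 72z^3 + 75z^2 + 39z + 5


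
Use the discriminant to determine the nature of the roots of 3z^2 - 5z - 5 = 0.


D = b^2 - 4ac = (-5)^2 - 4(3)(-5) = 25 + 60 = 85
Since D > 0: two distinct irrational roots


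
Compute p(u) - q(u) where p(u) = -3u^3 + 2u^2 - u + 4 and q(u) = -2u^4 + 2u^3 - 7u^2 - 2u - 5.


Distribute the minus sign:
  (-3u^3 + 2u^2 - u + 4)
- (-2u^4 + 2u^3 - 7u^2 - 2u - 5)
Negate second polynomial: 2u^4 - 2u^3 + 7u^2 + 2u + 5
Add: 2u^4 - 5u^3 + 9u^2 + u + 9


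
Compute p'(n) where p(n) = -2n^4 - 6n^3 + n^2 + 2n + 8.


Apply the power rule term by term:
  d/dn(-2n^4) = -8n^3
  d/dn(-6n^3) = -18n^2
  d/dn(n^2) = 2n
  d/dn(2n) = 2
  d/dn(8) = 0
p'(n) = -8n^3 - 18n^2 + 2n + 2


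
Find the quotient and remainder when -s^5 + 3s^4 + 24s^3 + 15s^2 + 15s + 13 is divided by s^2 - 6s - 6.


(-s^5 + 3s^4 + 24s^3 + 15s^2 + 15s + 13) / (s^2 - 6s - 6)
Step 1: -s^3 * (s^2 - 6s - 6) = -s^5 + 6s^4 + 6s^3; subtract.
Step 2: -3s^2 * (s^2 - 6s - 6) = -3s^4 + 18s^3 + 18s^2; subtract.
Step 3: 0 * (s^2 - 6s - 6) = 0; subtract.
Step 4: -3 * (s^2 - 6s - 6) = -3s^2 + 18s + 18; subtract.
Quotient: -s^3 - 3s^2 - 3, Remainder: -3s - 5


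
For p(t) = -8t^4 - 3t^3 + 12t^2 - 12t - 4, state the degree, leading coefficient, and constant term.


Highest power of t is 4, with coefficient -8. Constant term is -4.
Degree = 4, leading coefficient = -8, constant term = -4


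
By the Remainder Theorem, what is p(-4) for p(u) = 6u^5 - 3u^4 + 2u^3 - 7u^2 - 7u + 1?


By the Remainder Theorem, the remainder equals p(-4):
  6*(-4)^5 = -6144
  -3*(-4)^4 = -768
  2*(-4)^3 = -128
  -7*(-4)^2 = -112
  -7*(-4)^1 = 28
  constant: 1
Sum: -6144 - 768 - 128 - 112 + 28 + 1 = -7123


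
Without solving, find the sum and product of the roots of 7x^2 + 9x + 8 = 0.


For ax^2+bx+c=0: sum = -b/a, product = c/a.
a=7, b=9, c=8
Sum = -(9)/7 = -9/7
Product = (8)/7 = 8/7


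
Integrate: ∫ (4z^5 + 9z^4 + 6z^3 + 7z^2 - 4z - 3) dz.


Reverse power rule on each term:
  ∫ 4z^5 dz = (2/3)z^6
  ∫ 9z^4 dz = (9/5)z^5
  ∫ 6z^3 dz = (3/2)z^4
  ∫ 7z^2 dz = (7/3)z^3
  ∫ -4z dz = -2z^2
  ∫ -3 dz = -3z
F(z) = (2/3)z^6 + (9/5)z^5 + (3/2)z^4 + (7/3)z^3 - 2z^2 - 3z + C


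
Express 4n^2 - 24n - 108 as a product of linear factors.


Roots satisfy r1 + r2 = -b/a = 6 and r1*r2 = c/a = -27.
So r1 = 9, r2 = -3.
4n^2 - 24n - 108 = 4(n - r1)(n - r2) = 4(n - 9)(n + 3)


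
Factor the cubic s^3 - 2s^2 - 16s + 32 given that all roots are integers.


Try integer roots (divisors of 32). s=4: p(4)=0.
Divide out (s - 4): quotient is s^2 + 2s - 8.
Factor the quadratic: (s - 2)(s + 4)
Result: (s - 4)(s - 2)(s + 4)


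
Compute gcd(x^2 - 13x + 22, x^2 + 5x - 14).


Factor each:
  x^2 - 13x + 22 = (x - 2)(x - 11)
  x^2 + 5x - 14 = (x - 2)(x + 7)
Common monic factor: x - 2


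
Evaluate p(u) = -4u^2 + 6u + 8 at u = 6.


Using direct substitution:
  -4 * (6)^2 = -144
  6 * (6)^1 = 36
  constant: 8
Sum = -144 + 36 + 8 = -100


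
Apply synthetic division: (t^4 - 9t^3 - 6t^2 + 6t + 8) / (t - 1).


Synthetic division with c = 1. Coefficients: 1, -9, -6, 6, 8
Bring down 1.
  1 * 1 = 1; 1 - 9 = -8
  -8 * 1 = -8; -8 - 6 = -14
  -14 * 1 = -14; -14 + 6 = -8
  -8 * 1 = -8; -8 + 8 = 0
Quotient: t^3 - 8t^2 - 14t - 8, Remainder: 0


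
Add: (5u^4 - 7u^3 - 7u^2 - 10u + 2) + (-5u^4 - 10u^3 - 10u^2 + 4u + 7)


Align terms by degree and add:
  5u^4 - 7u^3 - 7u^2 - 10u + 2
  -5u^4 - 10u^3 - 10u^2 + 4u + 7
= -17u^3 - 17u^2 - 6u + 9


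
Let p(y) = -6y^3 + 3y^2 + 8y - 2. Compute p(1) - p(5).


p(1) = 3
p(5) = -637
p(1) - p(5) = 3 + 637 = 640


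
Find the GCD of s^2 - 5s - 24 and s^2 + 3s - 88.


Factor each:
  s^2 - 5s - 24 = (s - 8)(s + 3)
  s^2 + 3s - 88 = (s - 8)(s + 11)
Common monic factor: s - 8


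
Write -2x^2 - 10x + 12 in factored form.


Roots satisfy r1 + r2 = -b/a = -5 and r1*r2 = c/a = -6.
So r1 = 1, r2 = -6.
-2x^2 - 10x + 12 = -2(x - r1)(x - r2) = -2(x - 1)(x + 6)


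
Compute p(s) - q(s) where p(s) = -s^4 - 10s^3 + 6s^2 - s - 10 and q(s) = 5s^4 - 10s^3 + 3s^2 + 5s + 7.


Distribute the minus sign:
  (-s^4 - 10s^3 + 6s^2 - s - 10)
- (5s^4 - 10s^3 + 3s^2 + 5s + 7)
Negate second polynomial: -5s^4 + 10s^3 - 3s^2 - 5s - 7
Add: -6s^4 + 3s^2 - 6s - 17


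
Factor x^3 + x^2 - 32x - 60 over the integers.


Try integer roots (divisors of -60). x=6: p(6)=0.
Divide out (x - 6): quotient is x^2 + 7x + 10.
Factor the quadratic: (x + 2)(x + 5)
Result: (x - 6)(x + 2)(x + 5)


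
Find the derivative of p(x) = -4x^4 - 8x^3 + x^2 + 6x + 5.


Apply the power rule term by term:
  d/dx(-4x^4) = -16x^3
  d/dx(-8x^3) = -24x^2
  d/dx(x^2) = 2x
  d/dx(6x) = 6
  d/dx(5) = 0
p'(x) = -16x^3 - 24x^2 + 2x + 6


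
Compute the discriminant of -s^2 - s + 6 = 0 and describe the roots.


D = b^2 - 4ac = (-1)^2 - 4(-1)(6) = 1 + 24 = 25
Since D > 0: two distinct rational roots


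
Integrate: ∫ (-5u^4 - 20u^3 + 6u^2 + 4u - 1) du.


Reverse power rule on each term:
  ∫ -5u^4 du = -u^5
  ∫ -20u^3 du = -5u^4
  ∫ 6u^2 du = 2u^3
  ∫ 4u du = 2u^2
  ∫ -1 du = -u
F(u) = -u^5 - 5u^4 + 2u^3 + 2u^2 - u + C


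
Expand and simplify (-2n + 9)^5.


Expand (-2n + 9)^5 by repeated multiplication:
  (-2n + 9)^2 = 4n^2 - 36n + 81
  (-2n + 9)^3 = -8n^3 + 108n^2 - 486n + 729
  (-2n + 9)^4 = 16n^4 - 288n^3 + 1944n^2 - 5832n + 6561
= -32n^5 + 720n^4 - 6480n^3 + 29160n^2 - 65610n + 59049


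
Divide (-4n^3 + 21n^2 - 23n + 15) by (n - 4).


(-4n^3 + 21n^2 - 23n + 15) / (n - 4)
Step 1: -4n^2 * (n - 4) = -4n^3 + 16n^2; subtract.
Step 2: 5n * (n - 4) = 5n^2 - 20n; subtract.
Step 3: -3 * (n - 4) = -3n + 12; subtract.
Quotient: -4n^2 + 5n - 3, Remainder: 3


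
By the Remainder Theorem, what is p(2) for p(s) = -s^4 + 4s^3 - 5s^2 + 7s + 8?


By the Remainder Theorem, the remainder equals p(2):
  -1*(2)^4 = -16
  4*(2)^3 = 32
  -5*(2)^2 = -20
  7*(2)^1 = 14
  constant: 8
Sum: -16 + 32 - 20 + 14 + 8 = 18


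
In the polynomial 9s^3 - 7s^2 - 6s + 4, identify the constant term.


Read off the constant term: 4


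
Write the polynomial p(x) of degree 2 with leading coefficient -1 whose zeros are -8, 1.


p(x) = -(x + 8)(x - 1)
Expand: -x^2 - 7x + 8


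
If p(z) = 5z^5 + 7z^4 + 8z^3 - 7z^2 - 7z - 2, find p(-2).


Using direct substitution:
  5 * (-2)^5 = -160
  7 * (-2)^4 = 112
  8 * (-2)^3 = -64
  -7 * (-2)^2 = -28
  -7 * (-2)^1 = 14
  constant: -2
Sum = -160 + 112 - 64 - 28 + 14 - 2 = -128


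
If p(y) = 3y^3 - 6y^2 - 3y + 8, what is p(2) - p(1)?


p(2) = 2
p(1) = 2
p(2) - p(1) = 2 - 2 = 0


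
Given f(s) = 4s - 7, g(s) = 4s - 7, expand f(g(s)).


Substitute g(s) into f:
f(g(s)) = 4*(4s - 7) + (-7)
Expand and combine: 16s - 35


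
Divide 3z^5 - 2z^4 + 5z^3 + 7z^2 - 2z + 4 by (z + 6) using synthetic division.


Synthetic division with c = -6. Coefficients: 3, -2, 5, 7, -2, 4
Bring down 3.
  3 * -6 = -18; -18 - 2 = -20
  -20 * -6 = 120; 120 + 5 = 125
  125 * -6 = -750; -750 + 7 = -743
  -743 * -6 = 4458; 4458 - 2 = 4456
  4456 * -6 = -26736; -26736 + 4 = -26732
Quotient: 3z^4 - 20z^3 + 125z^2 - 743z + 4456, Remainder: -26732


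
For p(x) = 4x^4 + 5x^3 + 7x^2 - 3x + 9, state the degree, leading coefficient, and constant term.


Highest power of x is 4, with coefficient 4. Constant term is 9.
Degree = 4, leading coefficient = 4, constant term = 9


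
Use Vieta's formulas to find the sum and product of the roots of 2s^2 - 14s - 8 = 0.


For as^2+bs+c=0: sum = -b/a, product = c/a.
a=2, b=-14, c=-8
Sum = -(-14)/2 = 7
Product = (-8)/2 = -4


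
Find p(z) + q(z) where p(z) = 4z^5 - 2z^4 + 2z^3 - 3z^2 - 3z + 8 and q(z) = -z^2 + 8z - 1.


Align terms by degree and add:
  4z^5 - 2z^4 + 2z^3 - 3z^2 - 3z + 8
  -z^2 + 8z - 1
= 4z^5 - 2z^4 + 2z^3 - 4z^2 + 5z + 7


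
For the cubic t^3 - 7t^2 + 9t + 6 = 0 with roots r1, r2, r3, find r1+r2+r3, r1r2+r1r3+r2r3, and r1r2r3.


Monic cubic t^3+bt^2+ct+d=0: sum=-b, pairwise sum=c, product=-d.
b=-7, c=9, d=6
r1+r2+r3 = 7
r1r2+r1r3+r2r3 = 9
r1r2r3 = -6


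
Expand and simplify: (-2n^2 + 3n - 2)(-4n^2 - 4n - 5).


Distribute each term of the first polynomial:
  (-2n^2)(-4n^2 - 4n - 5) = 8n^4 + 8n^3 + 10n^2
  (3n)(-4n^2 - 4n - 5) = -12n^3 - 12n^2 - 15n
  (-2)(-4n^2 - 4n - 5) = 8n^2 + 8n + 10
Sum: 8n^4 - 4n^3 + 6n^2 - 7n + 10


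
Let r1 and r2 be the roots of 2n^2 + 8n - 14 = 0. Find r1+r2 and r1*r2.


For an^2+bn+c=0: sum = -b/a, product = c/a.
a=2, b=8, c=-14
Sum = -(8)/2 = -4
Product = (-14)/2 = -7


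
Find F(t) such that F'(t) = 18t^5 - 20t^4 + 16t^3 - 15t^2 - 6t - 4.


Reverse power rule on each term:
  ∫ 18t^5 dt = 3t^6
  ∫ -20t^4 dt = -4t^5
  ∫ 16t^3 dt = 4t^4
  ∫ -15t^2 dt = -5t^3
  ∫ -6t dt = -3t^2
  ∫ -4 dt = -4t
F(t) = 3t^6 - 4t^5 + 4t^4 - 5t^3 - 3t^2 - 4t + C


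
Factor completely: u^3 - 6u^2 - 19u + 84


Try integer roots (divisors of 84). u=7: p(7)=0.
Divide out (u - 7): quotient is u^2 + u - 12.
Factor the quadratic: (u - 3)(u + 4)
Result: (u - 7)(u - 3)(u + 4)


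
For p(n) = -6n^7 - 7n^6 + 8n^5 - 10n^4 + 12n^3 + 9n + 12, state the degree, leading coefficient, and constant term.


Highest power of n is 7, with coefficient -6. Constant term is 12.
Degree = 7, leading coefficient = -6, constant term = 12


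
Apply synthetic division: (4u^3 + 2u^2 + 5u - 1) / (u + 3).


Synthetic division with c = -3. Coefficients: 4, 2, 5, -1
Bring down 4.
  4 * -3 = -12; -12 + 2 = -10
  -10 * -3 = 30; 30 + 5 = 35
  35 * -3 = -105; -105 - 1 = -106
Quotient: 4u^2 - 10u + 35, Remainder: -106


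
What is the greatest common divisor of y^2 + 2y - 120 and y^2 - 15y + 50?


Factor each:
  y^2 + 2y - 120 = (y - 10)(y + 12)
  y^2 - 15y + 50 = (y - 10)(y - 5)
Common monic factor: y - 10


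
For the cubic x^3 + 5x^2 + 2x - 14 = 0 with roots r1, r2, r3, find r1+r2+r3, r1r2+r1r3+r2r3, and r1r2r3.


Monic cubic x^3+bx^2+cx+d=0: sum=-b, pairwise sum=c, product=-d.
b=5, c=2, d=-14
r1+r2+r3 = -5
r1r2+r1r3+r2r3 = 2
r1r2r3 = 14


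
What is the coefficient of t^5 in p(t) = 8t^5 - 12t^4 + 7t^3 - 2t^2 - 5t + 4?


Read off the coefficient of t^5: 8


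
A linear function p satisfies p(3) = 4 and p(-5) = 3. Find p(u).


p(u) = mu + b. Using p(3)=4, p(-5)=3:
m = (4 - 3)/(3 + 5) = 1/8 = 1/8
b = 4 - m*(3) = 4 - 3/8 = 29/8
p(u) = (1/8)u + (29/8)


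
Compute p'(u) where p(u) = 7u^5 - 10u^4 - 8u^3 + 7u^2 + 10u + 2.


Apply the power rule term by term:
  d/du(7u^5) = 35u^4
  d/du(-10u^4) = -40u^3
  d/du(-8u^3) = -24u^2
  d/du(7u^2) = 14u
  d/du(10u) = 10
  d/du(2) = 0
p'(u) = 35u^4 - 40u^3 - 24u^2 + 14u + 10


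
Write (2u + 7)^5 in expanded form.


Expand (2u + 7)^5 by repeated multiplication:
  (2u + 7)^2 = 4u^2 + 28u + 49
  (2u + 7)^3 = 8u^3 + 84u^2 + 294u + 343
  (2u + 7)^4 = 16u^4 + 224u^3 + 1176u^2 + 2744u + 2401
= 32u^5 + 560u^4 + 3920u^3 + 13720u^2 + 24010u + 16807


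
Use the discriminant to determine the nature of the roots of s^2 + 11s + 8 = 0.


D = b^2 - 4ac = (11)^2 - 4(1)(8) = 121 - 32 = 89
Since D > 0: two distinct irrational roots


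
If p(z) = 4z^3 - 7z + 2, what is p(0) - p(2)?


p(0) = 2
p(2) = 20
p(0) - p(2) = 2 - 20 = -18


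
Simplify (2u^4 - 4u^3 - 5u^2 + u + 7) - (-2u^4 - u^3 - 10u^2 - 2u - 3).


Distribute the minus sign:
  (2u^4 - 4u^3 - 5u^2 + u + 7)
- (-2u^4 - u^3 - 10u^2 - 2u - 3)
Negate second polynomial: 2u^4 + u^3 + 10u^2 + 2u + 3
Add: 4u^4 - 3u^3 + 5u^2 + 3u + 10


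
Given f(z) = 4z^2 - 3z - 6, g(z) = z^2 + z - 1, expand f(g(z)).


Substitute g(z) into f:
f(g(z)) = 4*(z^2 + z - 1)^2 + (-3)*(z^2 + z - 1) + (-6)
(z^2 + z - 1)^2 = z^4 + 2z^3 - z^2 - 2z + 1
Expand and combine: 4z^4 + 8z^3 - 7z^2 - 11z + 1


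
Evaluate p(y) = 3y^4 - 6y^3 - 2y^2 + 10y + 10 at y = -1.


Using direct substitution:
  3 * (-1)^4 = 3
  -6 * (-1)^3 = 6
  -2 * (-1)^2 = -2
  10 * (-1)^1 = -10
  constant: 10
Sum = 3 + 6 - 2 - 10 + 10 = 7


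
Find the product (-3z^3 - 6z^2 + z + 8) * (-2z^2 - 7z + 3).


Distribute each term of the first polynomial:
  (-3z^3)(-2z^2 - 7z + 3) = 6z^5 + 21z^4 - 9z^3
  (-6z^2)(-2z^2 - 7z + 3) = 12z^4 + 42z^3 - 18z^2
  (z)(-2z^2 - 7z + 3) = -2z^3 - 7z^2 + 3z
  (8)(-2z^2 - 7z + 3) = -16z^2 - 56z + 24
Sum: 6z^5 + 33z^4 + 31z^3 - 41z^2 - 53z + 24


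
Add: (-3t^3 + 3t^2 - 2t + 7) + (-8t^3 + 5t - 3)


Align terms by degree and add:
  -3t^3 + 3t^2 - 2t + 7
  -8t^3 + 5t - 3
= -11t^3 + 3t^2 + 3t + 4


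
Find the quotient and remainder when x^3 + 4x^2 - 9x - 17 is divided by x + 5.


(x^3 + 4x^2 - 9x - 17) / (x + 5)
Step 1: x^2 * (x + 5) = x^3 + 5x^2; subtract.
Step 2: -x * (x + 5) = -x^2 - 5x; subtract.
Step 3: -4 * (x + 5) = -4x - 20; subtract.
Quotient: x^2 - x - 4, Remainder: 3


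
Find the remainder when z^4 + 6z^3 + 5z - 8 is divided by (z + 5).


By the Remainder Theorem, the remainder equals p(-5):
  1*(-5)^4 = 625
  6*(-5)^3 = -750
  0*(-5)^2 = 0
  5*(-5)^1 = -25
  constant: -8
Sum: 625 - 750 + 0 - 25 - 8 = -158


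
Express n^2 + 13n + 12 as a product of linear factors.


Roots satisfy r1 + r2 = -b/a = -13 and r1*r2 = c/a = 12.
So r1 = -1, r2 = -12.
n^2 + 13n + 12 = (n - r1)(n - r2) = (n + 1)(n + 12)


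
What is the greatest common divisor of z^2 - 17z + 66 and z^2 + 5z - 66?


Factor each:
  z^2 - 17z + 66 = (z - 6)(z - 11)
  z^2 + 5z - 66 = (z - 6)(z + 11)
Common monic factor: z - 6


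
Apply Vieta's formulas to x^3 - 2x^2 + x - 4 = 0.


Monic cubic x^3+bx^2+cx+d=0: sum=-b, pairwise sum=c, product=-d.
b=-2, c=1, d=-4
r1+r2+r3 = 2
r1r2+r1r3+r2r3 = 1
r1r2r3 = 4


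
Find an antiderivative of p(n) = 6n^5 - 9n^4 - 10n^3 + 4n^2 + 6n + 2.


Reverse power rule on each term:
  ∫ 6n^5 dn = n^6
  ∫ -9n^4 dn = -(9/5)n^5
  ∫ -10n^3 dn = -(5/2)n^4
  ∫ 4n^2 dn = (4/3)n^3
  ∫ 6n dn = 3n^2
  ∫ 2 dn = 2n
F(n) = n^6 - (9/5)n^5 - (5/2)n^4 + (4/3)n^3 + 3n^2 + 2n + C


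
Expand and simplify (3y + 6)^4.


Expand (3y + 6)^4 by repeated multiplication:
  (3y + 6)^2 = 9y^2 + 36y + 36
  (3y + 6)^3 = 27y^3 + 162y^2 + 324y + 216
= 81y^4 + 648y^3 + 1944y^2 + 2592y + 1296


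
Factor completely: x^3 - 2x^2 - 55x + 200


Try integer roots (divisors of 200). x=-8: p(-8)=0.
Divide out (x + 8): quotient is x^2 - 10x + 25.
Factor the quadratic: (x - 5)(x - 5)
Result: (x + 8)(x - 5)(x - 5)
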